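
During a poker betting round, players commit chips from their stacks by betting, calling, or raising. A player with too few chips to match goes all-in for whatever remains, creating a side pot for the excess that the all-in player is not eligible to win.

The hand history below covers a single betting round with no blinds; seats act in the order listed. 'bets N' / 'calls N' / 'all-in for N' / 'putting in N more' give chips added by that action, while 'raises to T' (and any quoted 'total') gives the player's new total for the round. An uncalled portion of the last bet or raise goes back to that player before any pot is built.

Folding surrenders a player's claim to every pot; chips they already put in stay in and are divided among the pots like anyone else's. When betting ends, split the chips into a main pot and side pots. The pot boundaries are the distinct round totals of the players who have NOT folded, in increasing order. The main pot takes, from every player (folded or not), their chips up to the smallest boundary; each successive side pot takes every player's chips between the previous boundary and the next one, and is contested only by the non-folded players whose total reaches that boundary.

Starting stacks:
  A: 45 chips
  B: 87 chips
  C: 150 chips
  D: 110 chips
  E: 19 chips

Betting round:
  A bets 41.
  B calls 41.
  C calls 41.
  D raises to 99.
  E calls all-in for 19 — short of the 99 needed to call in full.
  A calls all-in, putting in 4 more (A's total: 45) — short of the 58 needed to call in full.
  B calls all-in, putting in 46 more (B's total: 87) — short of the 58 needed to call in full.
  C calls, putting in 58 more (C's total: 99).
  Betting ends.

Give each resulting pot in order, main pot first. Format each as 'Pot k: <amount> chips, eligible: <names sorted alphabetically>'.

Pot 1: 95 chips, eligible: A, B, C, D, E
Pot 2: 104 chips, eligible: A, B, C, D
Pot 3: 126 chips, eligible: B, C, D
Pot 4: 24 chips, eligible: C, D

Derivation:
Contributions: A=45, B=87, C=99, D=99, E=19
Pot levels (distinct totals of non-folded players): 19, 45, 87, 99
Layer 1-19: 19 each from A, B, C, D, E = 19*5 = 95 chips; eligible A, B, C, D, E
Layer 20-45: 26 each from A, B, C, D = 26*4 = 104 chips; eligible A, B, C, D
Layer 46-87: 42 each from B, C, D = 42*3 = 126 chips; eligible B, C, D
Layer 88-99: 12 each from C, D = 12*2 = 24 chips; eligible C, D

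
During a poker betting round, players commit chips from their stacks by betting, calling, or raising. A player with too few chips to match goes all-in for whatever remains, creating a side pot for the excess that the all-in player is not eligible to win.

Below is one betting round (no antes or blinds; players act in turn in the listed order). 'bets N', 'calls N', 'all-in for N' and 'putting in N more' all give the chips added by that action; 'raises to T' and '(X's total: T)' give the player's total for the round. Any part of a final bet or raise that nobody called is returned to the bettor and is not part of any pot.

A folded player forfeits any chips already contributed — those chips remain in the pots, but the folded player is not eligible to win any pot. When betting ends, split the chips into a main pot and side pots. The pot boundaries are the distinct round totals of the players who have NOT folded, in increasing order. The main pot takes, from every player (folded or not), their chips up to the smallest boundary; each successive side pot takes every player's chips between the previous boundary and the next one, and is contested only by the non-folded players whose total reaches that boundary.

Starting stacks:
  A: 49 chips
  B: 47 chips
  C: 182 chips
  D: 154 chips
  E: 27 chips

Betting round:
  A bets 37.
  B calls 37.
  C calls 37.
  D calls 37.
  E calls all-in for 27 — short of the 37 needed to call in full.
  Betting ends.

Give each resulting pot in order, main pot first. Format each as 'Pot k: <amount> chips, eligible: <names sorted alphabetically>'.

Contributions: A=37, B=37, C=37, D=37, E=27
Pot levels (distinct totals of non-folded players): 27, 37
Layer 1-27: 27 each from A, B, C, D, E = 27*5 = 135 chips; eligible A, B, C, D, E
Layer 28-37: 10 each from A, B, C, D = 10*4 = 40 chips; eligible A, B, C, D

Pot 1: 135 chips, eligible: A, B, C, D, E
Pot 2: 40 chips, eligible: A, B, C, D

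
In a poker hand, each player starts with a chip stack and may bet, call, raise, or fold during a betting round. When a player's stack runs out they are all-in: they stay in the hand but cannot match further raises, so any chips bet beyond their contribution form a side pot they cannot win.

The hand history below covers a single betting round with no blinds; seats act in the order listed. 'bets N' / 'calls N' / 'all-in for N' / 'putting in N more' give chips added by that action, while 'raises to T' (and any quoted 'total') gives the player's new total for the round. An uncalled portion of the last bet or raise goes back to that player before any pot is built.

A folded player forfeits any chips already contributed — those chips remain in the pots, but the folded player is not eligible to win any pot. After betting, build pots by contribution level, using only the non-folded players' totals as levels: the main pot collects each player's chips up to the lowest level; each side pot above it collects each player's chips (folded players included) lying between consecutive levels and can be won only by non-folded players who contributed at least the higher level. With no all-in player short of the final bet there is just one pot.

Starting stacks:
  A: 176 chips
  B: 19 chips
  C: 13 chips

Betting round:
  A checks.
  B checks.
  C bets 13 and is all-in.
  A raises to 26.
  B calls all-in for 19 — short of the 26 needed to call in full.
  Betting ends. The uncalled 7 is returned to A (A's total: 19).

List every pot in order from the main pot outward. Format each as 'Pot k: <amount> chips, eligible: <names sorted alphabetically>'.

Contributions (after 7 returned to A): A=19, B=19, C=13
Pot levels (distinct totals of non-folded players): 13, 19
Layer 1-13: 13 each from A, B, C = 13*3 = 39 chips; eligible A, B, C
Layer 14-19: 6 each from A, B = 6*2 = 12 chips; eligible A, B

Pot 1: 39 chips, eligible: A, B, C
Pot 2: 12 chips, eligible: A, B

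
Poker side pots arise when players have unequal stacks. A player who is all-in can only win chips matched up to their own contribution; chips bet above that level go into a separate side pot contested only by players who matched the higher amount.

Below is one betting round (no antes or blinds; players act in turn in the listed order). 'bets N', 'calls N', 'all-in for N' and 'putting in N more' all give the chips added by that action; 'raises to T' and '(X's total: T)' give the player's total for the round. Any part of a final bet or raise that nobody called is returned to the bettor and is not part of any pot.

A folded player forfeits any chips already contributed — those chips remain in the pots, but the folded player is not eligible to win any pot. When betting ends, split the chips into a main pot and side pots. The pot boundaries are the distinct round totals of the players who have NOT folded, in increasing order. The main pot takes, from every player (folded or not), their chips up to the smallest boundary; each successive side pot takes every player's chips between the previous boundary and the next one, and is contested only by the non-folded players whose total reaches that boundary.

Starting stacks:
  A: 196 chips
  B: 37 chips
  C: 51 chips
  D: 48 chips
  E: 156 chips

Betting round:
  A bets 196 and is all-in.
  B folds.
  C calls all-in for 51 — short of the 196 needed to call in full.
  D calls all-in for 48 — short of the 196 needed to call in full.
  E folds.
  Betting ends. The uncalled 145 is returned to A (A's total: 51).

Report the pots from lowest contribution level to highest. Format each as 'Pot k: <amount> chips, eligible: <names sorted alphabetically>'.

Contributions (after 145 returned to A): A=51, C=51, D=48
Folded: B, E
Pot levels (distinct totals of non-folded players): 48, 51
Layer 1-48: 48 each from A, C, D = 48*3 = 144 chips; eligible A, C, D
Layer 49-51: 3 each from A, C = 3*2 = 6 chips; eligible A, C

Pot 1: 144 chips, eligible: A, C, D
Pot 2: 6 chips, eligible: A, C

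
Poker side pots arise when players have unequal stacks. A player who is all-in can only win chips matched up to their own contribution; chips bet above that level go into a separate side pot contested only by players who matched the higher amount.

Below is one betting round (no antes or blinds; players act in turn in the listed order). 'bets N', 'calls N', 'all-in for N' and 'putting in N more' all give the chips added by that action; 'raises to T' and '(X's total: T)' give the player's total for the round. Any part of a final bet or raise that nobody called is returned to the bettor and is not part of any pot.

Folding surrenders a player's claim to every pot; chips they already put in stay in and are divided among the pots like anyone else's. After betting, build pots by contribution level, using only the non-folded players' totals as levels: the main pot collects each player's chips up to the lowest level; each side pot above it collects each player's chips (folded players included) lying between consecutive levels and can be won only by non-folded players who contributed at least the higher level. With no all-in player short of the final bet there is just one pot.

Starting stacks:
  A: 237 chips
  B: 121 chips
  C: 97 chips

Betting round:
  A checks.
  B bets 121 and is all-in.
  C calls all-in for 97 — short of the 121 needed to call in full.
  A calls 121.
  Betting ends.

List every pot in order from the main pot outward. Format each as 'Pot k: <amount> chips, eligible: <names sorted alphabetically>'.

Contributions: A=121, B=121, C=97
Pot levels (distinct totals of non-folded players): 97, 121
Layer 1-97: 97 each from A, B, C = 97*3 = 291 chips; eligible A, B, C
Layer 98-121: 24 each from A, B = 24*2 = 48 chips; eligible A, B

Pot 1: 291 chips, eligible: A, B, C
Pot 2: 48 chips, eligible: A, B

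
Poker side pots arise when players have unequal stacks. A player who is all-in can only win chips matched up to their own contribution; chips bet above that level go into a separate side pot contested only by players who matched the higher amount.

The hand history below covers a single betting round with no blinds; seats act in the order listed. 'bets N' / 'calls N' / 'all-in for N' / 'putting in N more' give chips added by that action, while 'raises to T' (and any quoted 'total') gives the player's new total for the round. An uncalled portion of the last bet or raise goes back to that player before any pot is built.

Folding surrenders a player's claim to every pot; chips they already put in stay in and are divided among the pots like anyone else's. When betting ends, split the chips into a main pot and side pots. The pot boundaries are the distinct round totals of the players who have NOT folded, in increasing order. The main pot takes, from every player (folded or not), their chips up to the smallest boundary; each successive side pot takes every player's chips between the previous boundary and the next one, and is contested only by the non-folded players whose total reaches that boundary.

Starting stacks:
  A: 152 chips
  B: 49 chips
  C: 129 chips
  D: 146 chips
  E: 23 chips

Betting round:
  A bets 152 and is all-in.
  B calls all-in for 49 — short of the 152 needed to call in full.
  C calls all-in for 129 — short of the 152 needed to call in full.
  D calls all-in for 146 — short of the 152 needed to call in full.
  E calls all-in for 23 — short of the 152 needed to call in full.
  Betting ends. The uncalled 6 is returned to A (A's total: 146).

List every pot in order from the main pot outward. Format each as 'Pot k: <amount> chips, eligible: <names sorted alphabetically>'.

Pot 1: 115 chips, eligible: A, B, C, D, E
Pot 2: 104 chips, eligible: A, B, C, D
Pot 3: 240 chips, eligible: A, C, D
Pot 4: 34 chips, eligible: A, D

Derivation:
Contributions (after 6 returned to A): A=146, B=49, C=129, D=146, E=23
Pot levels (distinct totals of non-folded players): 23, 49, 129, 146
Layer 1-23: 23 each from A, B, C, D, E = 23*5 = 115 chips; eligible A, B, C, D, E
Layer 24-49: 26 each from A, B, C, D = 26*4 = 104 chips; eligible A, B, C, D
Layer 50-129: 80 each from A, C, D = 80*3 = 240 chips; eligible A, C, D
Layer 130-146: 17 each from A, D = 17*2 = 34 chips; eligible A, D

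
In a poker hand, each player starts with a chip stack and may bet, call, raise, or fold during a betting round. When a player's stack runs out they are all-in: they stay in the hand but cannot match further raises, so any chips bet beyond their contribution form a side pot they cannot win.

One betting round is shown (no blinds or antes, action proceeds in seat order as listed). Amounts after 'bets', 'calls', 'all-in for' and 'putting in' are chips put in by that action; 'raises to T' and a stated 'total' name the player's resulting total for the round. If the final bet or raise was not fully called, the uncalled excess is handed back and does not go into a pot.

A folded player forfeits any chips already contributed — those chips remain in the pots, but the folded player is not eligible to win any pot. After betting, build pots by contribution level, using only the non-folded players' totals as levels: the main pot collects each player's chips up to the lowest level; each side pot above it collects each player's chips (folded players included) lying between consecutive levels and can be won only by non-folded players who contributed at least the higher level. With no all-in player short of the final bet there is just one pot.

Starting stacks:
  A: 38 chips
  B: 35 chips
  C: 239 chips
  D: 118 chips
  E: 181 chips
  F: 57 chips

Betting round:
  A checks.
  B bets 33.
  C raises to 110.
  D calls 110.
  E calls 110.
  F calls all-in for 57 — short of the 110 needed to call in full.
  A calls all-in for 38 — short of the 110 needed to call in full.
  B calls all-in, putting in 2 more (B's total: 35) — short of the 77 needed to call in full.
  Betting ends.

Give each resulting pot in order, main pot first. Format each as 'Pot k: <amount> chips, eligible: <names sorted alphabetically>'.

Contributions: A=38, B=35, C=110, D=110, E=110, F=57
Pot levels (distinct totals of non-folded players): 35, 38, 57, 110
Layer 1-35: 35 each from A, B, C, D, E, F = 35*6 = 210 chips; eligible A, B, C, D, E, F
Layer 36-38: 3 each from A, C, D, E, F = 3*5 = 15 chips; eligible A, C, D, E, F
Layer 39-57: 19 each from C, D, E, F = 19*4 = 76 chips; eligible C, D, E, F
Layer 58-110: 53 each from C, D, E = 53*3 = 159 chips; eligible C, D, E

Pot 1: 210 chips, eligible: A, B, C, D, E, F
Pot 2: 15 chips, eligible: A, C, D, E, F
Pot 3: 76 chips, eligible: C, D, E, F
Pot 4: 159 chips, eligible: C, D, E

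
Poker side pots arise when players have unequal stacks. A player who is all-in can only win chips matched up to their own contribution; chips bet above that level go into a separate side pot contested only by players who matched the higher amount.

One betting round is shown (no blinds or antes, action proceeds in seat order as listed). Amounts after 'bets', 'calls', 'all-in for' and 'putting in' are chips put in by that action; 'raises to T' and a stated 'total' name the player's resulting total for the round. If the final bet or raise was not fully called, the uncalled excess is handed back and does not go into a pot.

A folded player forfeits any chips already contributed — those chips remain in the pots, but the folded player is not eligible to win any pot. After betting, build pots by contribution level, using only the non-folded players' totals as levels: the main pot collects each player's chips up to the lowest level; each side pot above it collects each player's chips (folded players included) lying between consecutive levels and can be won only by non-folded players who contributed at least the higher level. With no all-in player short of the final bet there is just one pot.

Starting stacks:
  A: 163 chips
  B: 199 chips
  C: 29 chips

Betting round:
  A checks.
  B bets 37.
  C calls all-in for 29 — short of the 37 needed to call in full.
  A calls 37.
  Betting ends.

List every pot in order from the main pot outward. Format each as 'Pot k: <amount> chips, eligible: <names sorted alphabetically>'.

Pot 1: 87 chips, eligible: A, B, C
Pot 2: 16 chips, eligible: A, B

Derivation:
Contributions: A=37, B=37, C=29
Pot levels (distinct totals of non-folded players): 29, 37
Layer 1-29: 29 each from A, B, C = 29*3 = 87 chips; eligible A, B, C
Layer 30-37: 8 each from A, B = 8*2 = 16 chips; eligible A, B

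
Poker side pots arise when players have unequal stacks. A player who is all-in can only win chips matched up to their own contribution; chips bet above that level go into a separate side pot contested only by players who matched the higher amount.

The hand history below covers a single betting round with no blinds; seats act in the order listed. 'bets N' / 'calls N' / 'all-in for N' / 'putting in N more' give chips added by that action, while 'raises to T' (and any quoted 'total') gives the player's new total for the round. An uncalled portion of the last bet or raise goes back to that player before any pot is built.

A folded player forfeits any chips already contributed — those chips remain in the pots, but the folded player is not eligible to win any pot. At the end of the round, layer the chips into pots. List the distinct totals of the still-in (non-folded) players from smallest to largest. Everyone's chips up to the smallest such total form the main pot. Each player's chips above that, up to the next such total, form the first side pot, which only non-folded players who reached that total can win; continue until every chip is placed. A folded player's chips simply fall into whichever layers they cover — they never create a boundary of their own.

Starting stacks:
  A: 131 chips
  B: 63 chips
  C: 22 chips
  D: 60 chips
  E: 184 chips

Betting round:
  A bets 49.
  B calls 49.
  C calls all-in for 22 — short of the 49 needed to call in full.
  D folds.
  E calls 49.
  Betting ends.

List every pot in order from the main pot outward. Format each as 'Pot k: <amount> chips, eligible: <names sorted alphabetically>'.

Pot 1: 88 chips, eligible: A, B, C, E
Pot 2: 81 chips, eligible: A, B, E

Derivation:
Contributions: A=49, B=49, C=22, E=49
Folded: D
Pot levels (distinct totals of non-folded players): 22, 49
Layer 1-22: 22 each from A, B, C, E = 22*4 = 88 chips; eligible A, B, C, E
Layer 23-49: 27 each from A, B, E = 27*3 = 81 chips; eligible A, B, E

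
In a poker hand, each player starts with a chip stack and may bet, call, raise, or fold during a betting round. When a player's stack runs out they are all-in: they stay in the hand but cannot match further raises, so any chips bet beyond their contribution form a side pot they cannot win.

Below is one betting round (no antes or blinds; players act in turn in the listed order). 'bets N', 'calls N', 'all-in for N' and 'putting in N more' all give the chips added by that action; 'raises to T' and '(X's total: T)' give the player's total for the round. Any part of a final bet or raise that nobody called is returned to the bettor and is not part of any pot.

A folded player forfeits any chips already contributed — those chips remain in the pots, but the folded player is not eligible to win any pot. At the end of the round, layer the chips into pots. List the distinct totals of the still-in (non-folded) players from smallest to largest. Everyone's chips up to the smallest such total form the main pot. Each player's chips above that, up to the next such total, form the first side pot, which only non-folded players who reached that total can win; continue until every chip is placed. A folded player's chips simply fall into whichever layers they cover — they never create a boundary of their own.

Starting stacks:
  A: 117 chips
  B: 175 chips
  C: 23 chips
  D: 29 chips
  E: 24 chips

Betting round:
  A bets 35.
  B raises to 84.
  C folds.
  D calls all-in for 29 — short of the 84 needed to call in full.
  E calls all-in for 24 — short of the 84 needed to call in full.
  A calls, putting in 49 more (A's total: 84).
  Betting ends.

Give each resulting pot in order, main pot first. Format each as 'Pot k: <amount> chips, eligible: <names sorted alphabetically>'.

Contributions: A=84, B=84, D=29, E=24
Folded: C
Pot levels (distinct totals of non-folded players): 24, 29, 84
Layer 1-24: 24 each from A, B, D, E = 24*4 = 96 chips; eligible A, B, D, E
Layer 25-29: 5 each from A, B, D = 5*3 = 15 chips; eligible A, B, D
Layer 30-84: 55 each from A, B = 55*2 = 110 chips; eligible A, B

Pot 1: 96 chips, eligible: A, B, D, E
Pot 2: 15 chips, eligible: A, B, D
Pot 3: 110 chips, eligible: A, B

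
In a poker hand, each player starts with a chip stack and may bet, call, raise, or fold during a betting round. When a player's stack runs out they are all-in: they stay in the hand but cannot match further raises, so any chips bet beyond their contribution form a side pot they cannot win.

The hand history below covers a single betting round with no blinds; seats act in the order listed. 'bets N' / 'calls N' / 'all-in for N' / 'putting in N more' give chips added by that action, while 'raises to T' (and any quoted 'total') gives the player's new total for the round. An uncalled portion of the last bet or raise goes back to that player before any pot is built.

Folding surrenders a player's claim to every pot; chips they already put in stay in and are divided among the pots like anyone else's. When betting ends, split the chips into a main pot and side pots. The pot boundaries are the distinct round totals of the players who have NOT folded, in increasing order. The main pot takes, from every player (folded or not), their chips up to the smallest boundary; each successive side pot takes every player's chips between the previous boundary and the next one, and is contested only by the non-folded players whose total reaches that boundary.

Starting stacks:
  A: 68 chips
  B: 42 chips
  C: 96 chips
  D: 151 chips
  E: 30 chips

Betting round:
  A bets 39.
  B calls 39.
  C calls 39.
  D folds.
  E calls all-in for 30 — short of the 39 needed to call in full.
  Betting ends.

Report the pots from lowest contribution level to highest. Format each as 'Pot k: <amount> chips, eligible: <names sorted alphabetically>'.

Pot 1: 120 chips, eligible: A, B, C, E
Pot 2: 27 chips, eligible: A, B, C

Derivation:
Contributions: A=39, B=39, C=39, E=30
Folded: D
Pot levels (distinct totals of non-folded players): 30, 39
Layer 1-30: 30 each from A, B, C, E = 30*4 = 120 chips; eligible A, B, C, E
Layer 31-39: 9 each from A, B, C = 9*3 = 27 chips; eligible A, B, C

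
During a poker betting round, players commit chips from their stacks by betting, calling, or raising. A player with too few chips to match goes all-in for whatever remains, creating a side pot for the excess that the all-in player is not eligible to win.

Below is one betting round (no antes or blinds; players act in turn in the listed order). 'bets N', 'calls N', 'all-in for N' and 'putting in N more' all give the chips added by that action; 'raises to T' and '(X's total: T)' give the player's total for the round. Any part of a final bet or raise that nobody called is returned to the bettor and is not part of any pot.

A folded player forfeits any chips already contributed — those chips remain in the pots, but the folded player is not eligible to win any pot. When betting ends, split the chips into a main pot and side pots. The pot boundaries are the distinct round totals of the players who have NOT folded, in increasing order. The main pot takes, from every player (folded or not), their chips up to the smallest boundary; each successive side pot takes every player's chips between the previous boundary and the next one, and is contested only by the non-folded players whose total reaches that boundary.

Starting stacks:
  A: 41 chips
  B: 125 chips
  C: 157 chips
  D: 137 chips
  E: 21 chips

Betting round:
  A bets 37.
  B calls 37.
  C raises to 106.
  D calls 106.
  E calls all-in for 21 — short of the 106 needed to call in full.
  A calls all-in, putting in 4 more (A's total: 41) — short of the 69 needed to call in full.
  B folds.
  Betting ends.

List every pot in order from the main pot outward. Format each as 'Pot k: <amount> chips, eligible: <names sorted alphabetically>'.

Contributions: A=41, B=37, C=106, D=106, E=21
Folded: B
Pot levels (distinct totals of non-folded players): 21, 41, 106
Layer 1-21: 21 each from A, B, C, D, E = 21*5 = 105 chips; eligible A, C, D, E
Layer 22-41: A 20 + B 16 + C 20 + D 20 = 76 chips; eligible A, C, D
Layer 42-106: 65 each from C, D = 65*2 = 130 chips; eligible C, D

Pot 1: 105 chips, eligible: A, C, D, E
Pot 2: 76 chips, eligible: A, C, D
Pot 3: 130 chips, eligible: C, D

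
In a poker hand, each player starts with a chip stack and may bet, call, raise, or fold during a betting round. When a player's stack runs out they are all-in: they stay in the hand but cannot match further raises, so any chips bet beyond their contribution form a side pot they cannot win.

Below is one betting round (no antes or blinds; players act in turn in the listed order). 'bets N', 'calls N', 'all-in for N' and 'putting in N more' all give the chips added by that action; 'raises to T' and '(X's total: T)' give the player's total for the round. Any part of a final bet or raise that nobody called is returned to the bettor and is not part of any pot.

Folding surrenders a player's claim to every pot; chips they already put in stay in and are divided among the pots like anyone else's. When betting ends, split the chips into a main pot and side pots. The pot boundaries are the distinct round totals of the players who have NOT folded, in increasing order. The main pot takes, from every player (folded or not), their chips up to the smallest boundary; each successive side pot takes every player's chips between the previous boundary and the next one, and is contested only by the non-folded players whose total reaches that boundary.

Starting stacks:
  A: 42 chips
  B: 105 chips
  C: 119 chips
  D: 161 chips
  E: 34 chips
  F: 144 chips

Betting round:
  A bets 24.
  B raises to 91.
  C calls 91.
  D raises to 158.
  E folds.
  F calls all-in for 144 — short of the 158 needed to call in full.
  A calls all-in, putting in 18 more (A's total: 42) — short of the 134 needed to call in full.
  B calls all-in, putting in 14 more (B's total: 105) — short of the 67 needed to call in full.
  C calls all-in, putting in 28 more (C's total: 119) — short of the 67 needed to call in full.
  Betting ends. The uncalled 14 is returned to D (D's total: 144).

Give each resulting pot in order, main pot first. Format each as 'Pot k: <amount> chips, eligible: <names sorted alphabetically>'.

Contributions (after 14 returned to D): A=42, B=105, C=119, D=144, F=144
Folded: E
Pot levels (distinct totals of non-folded players): 42, 105, 119, 144
Layer 1-42: 42 each from A, B, C, D, F = 42*5 = 210 chips; eligible A, B, C, D, F
Layer 43-105: 63 each from B, C, D, F = 63*4 = 252 chips; eligible B, C, D, F
Layer 106-119: 14 each from C, D, F = 14*3 = 42 chips; eligible C, D, F
Layer 120-144: 25 each from D, F = 25*2 = 50 chips; eligible D, F

Pot 1: 210 chips, eligible: A, B, C, D, F
Pot 2: 252 chips, eligible: B, C, D, F
Pot 3: 42 chips, eligible: C, D, F
Pot 4: 50 chips, eligible: D, F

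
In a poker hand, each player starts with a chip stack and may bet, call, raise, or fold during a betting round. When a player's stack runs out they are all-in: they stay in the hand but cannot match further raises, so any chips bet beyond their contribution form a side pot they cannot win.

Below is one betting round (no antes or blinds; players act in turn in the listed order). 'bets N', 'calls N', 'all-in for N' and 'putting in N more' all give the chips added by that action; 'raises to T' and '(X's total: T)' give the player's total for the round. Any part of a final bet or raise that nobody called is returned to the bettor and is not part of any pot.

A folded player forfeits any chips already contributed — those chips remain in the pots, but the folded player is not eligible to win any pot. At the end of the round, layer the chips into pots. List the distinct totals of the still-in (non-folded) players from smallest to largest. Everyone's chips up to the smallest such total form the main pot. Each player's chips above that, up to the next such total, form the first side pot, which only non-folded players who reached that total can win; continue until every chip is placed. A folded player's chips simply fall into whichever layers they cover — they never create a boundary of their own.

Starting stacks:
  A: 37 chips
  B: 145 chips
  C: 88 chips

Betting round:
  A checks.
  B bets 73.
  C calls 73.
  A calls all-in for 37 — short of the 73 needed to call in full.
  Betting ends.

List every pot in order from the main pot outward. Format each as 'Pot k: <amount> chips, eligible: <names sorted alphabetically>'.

Contributions: A=37, B=73, C=73
Pot levels (distinct totals of non-folded players): 37, 73
Layer 1-37: 37 each from A, B, C = 37*3 = 111 chips; eligible A, B, C
Layer 38-73: 36 each from B, C = 36*2 = 72 chips; eligible B, C

Pot 1: 111 chips, eligible: A, B, C
Pot 2: 72 chips, eligible: B, C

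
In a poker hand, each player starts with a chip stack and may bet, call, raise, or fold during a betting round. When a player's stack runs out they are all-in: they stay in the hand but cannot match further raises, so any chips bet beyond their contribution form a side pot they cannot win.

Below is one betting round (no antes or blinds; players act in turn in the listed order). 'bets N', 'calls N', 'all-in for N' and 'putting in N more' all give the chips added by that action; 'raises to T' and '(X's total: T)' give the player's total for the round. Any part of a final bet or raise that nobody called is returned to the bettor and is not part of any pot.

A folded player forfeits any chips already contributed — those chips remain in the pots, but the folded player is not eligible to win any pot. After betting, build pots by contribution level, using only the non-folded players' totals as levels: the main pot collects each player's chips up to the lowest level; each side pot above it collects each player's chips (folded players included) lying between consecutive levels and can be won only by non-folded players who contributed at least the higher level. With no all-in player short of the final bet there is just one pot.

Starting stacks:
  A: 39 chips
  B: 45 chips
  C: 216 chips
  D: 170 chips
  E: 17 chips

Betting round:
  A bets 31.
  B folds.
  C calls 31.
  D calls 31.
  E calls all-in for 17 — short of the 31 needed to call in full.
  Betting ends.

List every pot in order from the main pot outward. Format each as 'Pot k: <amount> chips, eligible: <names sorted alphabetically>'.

Contributions: A=31, C=31, D=31, E=17
Folded: B
Pot levels (distinct totals of non-folded players): 17, 31
Layer 1-17: 17 each from A, C, D, E = 17*4 = 68 chips; eligible A, C, D, E
Layer 18-31: 14 each from A, C, D = 14*3 = 42 chips; eligible A, C, D

Pot 1: 68 chips, eligible: A, C, D, E
Pot 2: 42 chips, eligible: A, C, D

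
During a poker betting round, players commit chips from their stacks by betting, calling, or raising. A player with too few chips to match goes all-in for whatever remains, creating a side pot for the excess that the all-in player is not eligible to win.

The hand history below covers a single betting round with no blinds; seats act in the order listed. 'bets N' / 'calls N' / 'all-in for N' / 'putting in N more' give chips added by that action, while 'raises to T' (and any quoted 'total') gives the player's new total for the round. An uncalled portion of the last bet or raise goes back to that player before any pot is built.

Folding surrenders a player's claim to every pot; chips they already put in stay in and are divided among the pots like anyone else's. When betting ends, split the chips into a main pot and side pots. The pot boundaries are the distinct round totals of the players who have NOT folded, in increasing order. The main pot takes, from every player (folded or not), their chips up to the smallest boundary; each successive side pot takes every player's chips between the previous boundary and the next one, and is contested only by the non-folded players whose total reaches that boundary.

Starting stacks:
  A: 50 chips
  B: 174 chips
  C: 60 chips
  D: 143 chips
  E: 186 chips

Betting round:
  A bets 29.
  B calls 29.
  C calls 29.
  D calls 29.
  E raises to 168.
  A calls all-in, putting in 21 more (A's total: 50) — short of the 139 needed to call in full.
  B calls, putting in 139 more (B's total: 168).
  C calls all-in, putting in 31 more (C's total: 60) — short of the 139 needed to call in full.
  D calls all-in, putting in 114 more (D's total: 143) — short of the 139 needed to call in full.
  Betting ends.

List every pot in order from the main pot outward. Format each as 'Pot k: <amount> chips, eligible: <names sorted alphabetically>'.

Pot 1: 250 chips, eligible: A, B, C, D, E
Pot 2: 40 chips, eligible: B, C, D, E
Pot 3: 249 chips, eligible: B, D, E
Pot 4: 50 chips, eligible: B, E

Derivation:
Contributions: A=50, B=168, C=60, D=143, E=168
Pot levels (distinct totals of non-folded players): 50, 60, 143, 168
Layer 1-50: 50 each from A, B, C, D, E = 50*5 = 250 chips; eligible A, B, C, D, E
Layer 51-60: 10 each from B, C, D, E = 10*4 = 40 chips; eligible B, C, D, E
Layer 61-143: 83 each from B, D, E = 83*3 = 249 chips; eligible B, D, E
Layer 144-168: 25 each from B, E = 25*2 = 50 chips; eligible B, E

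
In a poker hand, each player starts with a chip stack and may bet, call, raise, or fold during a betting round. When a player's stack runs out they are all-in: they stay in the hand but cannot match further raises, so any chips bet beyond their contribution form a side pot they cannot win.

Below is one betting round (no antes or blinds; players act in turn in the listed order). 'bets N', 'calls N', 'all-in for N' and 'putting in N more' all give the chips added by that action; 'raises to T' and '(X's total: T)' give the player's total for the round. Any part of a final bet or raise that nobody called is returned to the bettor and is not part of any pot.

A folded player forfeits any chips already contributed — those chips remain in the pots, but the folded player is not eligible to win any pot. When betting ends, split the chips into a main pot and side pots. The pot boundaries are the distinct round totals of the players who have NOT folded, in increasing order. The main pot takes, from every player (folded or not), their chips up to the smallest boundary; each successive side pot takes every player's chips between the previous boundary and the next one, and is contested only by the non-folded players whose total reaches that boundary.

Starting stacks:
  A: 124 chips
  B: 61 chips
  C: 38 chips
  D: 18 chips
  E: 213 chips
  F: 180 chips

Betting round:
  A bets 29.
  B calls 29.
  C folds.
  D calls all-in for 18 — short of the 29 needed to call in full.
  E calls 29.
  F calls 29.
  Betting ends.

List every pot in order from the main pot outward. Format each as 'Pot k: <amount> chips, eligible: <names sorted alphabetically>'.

Pot 1: 90 chips, eligible: A, B, D, E, F
Pot 2: 44 chips, eligible: A, B, E, F

Derivation:
Contributions: A=29, B=29, D=18, E=29, F=29
Folded: C
Pot levels (distinct totals of non-folded players): 18, 29
Layer 1-18: 18 each from A, B, D, E, F = 18*5 = 90 chips; eligible A, B, D, E, F
Layer 19-29: 11 each from A, B, E, F = 11*4 = 44 chips; eligible A, B, E, F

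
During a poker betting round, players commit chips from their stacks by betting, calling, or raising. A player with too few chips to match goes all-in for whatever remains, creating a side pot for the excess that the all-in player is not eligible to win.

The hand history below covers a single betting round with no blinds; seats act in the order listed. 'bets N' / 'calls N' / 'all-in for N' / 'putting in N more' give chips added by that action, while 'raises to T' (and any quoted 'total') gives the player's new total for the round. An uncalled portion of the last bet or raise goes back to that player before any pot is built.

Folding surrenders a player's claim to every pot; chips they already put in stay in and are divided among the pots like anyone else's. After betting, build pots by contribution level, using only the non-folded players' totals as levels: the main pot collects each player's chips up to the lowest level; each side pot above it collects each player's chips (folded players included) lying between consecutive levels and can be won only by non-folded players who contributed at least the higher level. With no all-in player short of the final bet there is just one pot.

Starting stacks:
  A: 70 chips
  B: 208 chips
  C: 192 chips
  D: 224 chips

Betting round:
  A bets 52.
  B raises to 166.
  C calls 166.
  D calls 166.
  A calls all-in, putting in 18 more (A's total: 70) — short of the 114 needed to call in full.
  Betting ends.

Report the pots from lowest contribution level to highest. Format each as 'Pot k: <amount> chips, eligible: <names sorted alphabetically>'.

Contributions: A=70, B=166, C=166, D=166
Pot levels (distinct totals of non-folded players): 70, 166
Layer 1-70: 70 each from A, B, C, D = 70*4 = 280 chips; eligible A, B, C, D
Layer 71-166: 96 each from B, C, D = 96*3 = 288 chips; eligible B, C, D

Pot 1: 280 chips, eligible: A, B, C, D
Pot 2: 288 chips, eligible: B, C, D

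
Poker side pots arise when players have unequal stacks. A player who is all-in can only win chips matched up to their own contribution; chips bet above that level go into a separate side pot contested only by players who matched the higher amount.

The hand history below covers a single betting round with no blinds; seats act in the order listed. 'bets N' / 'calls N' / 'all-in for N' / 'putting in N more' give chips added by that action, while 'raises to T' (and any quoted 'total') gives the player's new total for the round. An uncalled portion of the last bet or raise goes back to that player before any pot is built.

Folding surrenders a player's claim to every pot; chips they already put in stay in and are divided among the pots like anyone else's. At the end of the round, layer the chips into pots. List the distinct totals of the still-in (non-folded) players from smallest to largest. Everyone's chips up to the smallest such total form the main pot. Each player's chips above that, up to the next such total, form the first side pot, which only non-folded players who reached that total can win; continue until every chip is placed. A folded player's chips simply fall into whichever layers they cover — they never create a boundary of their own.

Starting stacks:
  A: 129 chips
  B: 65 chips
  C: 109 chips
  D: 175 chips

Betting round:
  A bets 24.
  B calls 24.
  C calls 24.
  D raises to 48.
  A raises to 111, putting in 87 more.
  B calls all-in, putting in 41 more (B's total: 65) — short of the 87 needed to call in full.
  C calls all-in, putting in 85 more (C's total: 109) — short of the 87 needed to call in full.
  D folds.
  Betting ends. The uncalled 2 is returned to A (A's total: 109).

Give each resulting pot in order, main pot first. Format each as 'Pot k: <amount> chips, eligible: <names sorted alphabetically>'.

Pot 1: 243 chips, eligible: A, B, C
Pot 2: 88 chips, eligible: A, C

Derivation:
Contributions (after 2 returned to A): A=109, B=65, C=109, D=48
Folded: D
Pot levels (distinct totals of non-folded players): 65, 109
Layer 1-65: A 65 + B 65 + C 65 + D 48 = 243 chips; eligible A, B, C
Layer 66-109: 44 each from A, C = 44*2 = 88 chips; eligible A, C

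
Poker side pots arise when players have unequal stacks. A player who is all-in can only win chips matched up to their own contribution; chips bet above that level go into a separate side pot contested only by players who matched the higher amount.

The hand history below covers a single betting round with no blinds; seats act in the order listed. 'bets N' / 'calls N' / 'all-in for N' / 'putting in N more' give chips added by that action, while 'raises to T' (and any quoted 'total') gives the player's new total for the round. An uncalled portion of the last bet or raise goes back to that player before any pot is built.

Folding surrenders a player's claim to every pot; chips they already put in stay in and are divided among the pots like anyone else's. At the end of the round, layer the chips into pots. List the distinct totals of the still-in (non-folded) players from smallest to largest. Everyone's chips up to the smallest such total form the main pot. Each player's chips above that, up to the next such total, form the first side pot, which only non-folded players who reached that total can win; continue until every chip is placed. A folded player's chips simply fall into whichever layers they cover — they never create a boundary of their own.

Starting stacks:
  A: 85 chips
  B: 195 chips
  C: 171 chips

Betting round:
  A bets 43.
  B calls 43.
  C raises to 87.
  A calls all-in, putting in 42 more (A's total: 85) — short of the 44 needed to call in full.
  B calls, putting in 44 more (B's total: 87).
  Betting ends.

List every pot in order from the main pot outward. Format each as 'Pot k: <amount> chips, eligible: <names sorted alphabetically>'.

Contributions: A=85, B=87, C=87
Pot levels (distinct totals of non-folded players): 85, 87
Layer 1-85: 85 each from A, B, C = 85*3 = 255 chips; eligible A, B, C
Layer 86-87: 2 each from B, C = 2*2 = 4 chips; eligible B, C

Pot 1: 255 chips, eligible: A, B, C
Pot 2: 4 chips, eligible: B, C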